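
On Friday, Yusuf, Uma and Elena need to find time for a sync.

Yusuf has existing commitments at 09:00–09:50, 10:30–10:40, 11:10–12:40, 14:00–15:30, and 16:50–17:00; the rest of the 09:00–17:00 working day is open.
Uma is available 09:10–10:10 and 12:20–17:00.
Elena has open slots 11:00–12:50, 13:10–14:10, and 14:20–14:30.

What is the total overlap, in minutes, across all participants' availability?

Yusuf free within 09:00–17:00: 09:50–10:30, 10:40–11:10, 12:40–14:00, 15:30–16:50.
Yusuf ∩ Uma: 09:50–10:10, 12:40–14:00, 15:30–16:50.
Yusuf ∩ Uma ∩ Elena: 12:40–12:50, 13:10–14:00.
Total common minutes: 10 + 50 = 60.

60 minutes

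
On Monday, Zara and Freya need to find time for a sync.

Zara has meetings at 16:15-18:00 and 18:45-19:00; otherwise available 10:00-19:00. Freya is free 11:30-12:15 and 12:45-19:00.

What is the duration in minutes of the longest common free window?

Zara free within 10:00–19:00: 10:00–16:15, 18:00–18:45.
Zara ∩ Freya: 11:30–12:15, 12:45–16:15, 18:00–18:45.
Common window lengths: 45, 210, 45 min; longest is 210.

210 minutes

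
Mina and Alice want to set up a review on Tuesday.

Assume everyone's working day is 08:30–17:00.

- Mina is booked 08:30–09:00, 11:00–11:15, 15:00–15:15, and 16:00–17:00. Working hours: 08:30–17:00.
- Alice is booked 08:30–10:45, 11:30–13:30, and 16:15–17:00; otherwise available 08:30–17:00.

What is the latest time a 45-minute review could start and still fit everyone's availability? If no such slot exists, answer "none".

Mina free within 08:30–17:00: 09:00–11:00, 11:15–15:00, 15:15–16:00.
Alice free within 08:30–17:00: 10:45–11:30, 13:30–16:15.
Mina ∩ Alice: 10:45–11:00, 11:15–11:30, 13:30–15:00, 15:15–16:00.
Windows ≥ 45 min: 13:30–15:00, 15:15–16:00.
Latest start in the last window 15:15–16:00 is 16:00 − 45 min = 15:15.

15:15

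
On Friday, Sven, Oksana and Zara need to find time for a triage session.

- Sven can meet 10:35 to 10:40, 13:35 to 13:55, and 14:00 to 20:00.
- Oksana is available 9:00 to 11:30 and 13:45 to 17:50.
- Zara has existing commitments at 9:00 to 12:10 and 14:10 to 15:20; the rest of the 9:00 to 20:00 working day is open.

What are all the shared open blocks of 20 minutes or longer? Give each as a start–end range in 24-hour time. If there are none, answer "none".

15:20–17:50

Zara free within 09:00–20:00: 12:10–14:10, 15:20–20:00.
Sven ∩ Oksana: 10:35–10:40, 13:45–13:55, 14:00–17:50.
Sven ∩ Oksana ∩ Zara: 13:45–13:55, 14:00–14:10, 15:20–17:50.
Windows ≥ 20 min: 15:20–17:50.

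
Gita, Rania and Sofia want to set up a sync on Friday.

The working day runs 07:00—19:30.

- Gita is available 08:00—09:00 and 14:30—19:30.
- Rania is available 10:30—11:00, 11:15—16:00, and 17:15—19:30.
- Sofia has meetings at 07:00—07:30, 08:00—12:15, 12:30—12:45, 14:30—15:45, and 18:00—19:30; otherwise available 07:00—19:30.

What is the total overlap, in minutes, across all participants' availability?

60 minutes

Sofia free within 07:00–19:30: 07:30–08:00, 12:15–12:30, 12:45–14:30, 15:45–18:00.
Gita ∩ Rania: 14:30–16:00, 17:15–19:30.
Gita ∩ Rania ∩ Sofia: 15:45–16:00, 17:15–18:00.
Total common minutes: 15 + 45 = 60.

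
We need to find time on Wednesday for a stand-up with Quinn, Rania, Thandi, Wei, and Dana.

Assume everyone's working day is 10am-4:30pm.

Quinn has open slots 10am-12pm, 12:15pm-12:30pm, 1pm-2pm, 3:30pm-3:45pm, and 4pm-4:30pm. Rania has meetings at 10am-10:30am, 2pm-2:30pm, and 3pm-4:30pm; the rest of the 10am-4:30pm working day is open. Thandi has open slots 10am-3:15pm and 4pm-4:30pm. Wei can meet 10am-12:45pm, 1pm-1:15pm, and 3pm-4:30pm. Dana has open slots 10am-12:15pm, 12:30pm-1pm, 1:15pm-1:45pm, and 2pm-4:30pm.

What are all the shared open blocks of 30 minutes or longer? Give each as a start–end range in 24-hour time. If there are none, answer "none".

Rania free within 10:00–16:30: 10:30–14:00, 14:30–15:00.
Quinn ∩ Rania: 10:30–12:00, 12:15–12:30, 13:00–14:00.
Quinn ∩ Rania ∩ Thandi: 10:30–12:00, 12:15–12:30, 13:00–14:00.
Quinn ∩ Rania ∩ Thandi ∩ Wei: 10:30–12:00, 12:15–12:30, 13:00–13:15.
Quinn ∩ Rania ∩ Thandi ∩ Wei ∩ Dana: 10:30–12:00.
Windows ≥ 30 min: 10:30–12:00.

10:30–12:00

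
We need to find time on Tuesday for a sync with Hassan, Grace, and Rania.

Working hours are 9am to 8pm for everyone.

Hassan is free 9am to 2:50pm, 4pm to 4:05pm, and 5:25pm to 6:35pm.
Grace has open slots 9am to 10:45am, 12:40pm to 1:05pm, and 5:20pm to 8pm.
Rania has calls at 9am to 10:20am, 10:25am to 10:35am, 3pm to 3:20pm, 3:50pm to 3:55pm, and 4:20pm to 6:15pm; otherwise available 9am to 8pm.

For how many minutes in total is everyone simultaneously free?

60 minutes

Rania free within 09:00–20:00: 10:20–10:25, 10:35–15:00, 15:20–15:50, 15:55–16:20, 18:15–20:00.
Hassan ∩ Grace: 09:00–10:45, 12:40–13:05, 17:25–18:35.
Hassan ∩ Grace ∩ Rania: 10:20–10:25, 10:35–10:45, 12:40–13:05, 18:15–18:35.
Total common minutes: 5 + 10 + 25 + 20 = 60.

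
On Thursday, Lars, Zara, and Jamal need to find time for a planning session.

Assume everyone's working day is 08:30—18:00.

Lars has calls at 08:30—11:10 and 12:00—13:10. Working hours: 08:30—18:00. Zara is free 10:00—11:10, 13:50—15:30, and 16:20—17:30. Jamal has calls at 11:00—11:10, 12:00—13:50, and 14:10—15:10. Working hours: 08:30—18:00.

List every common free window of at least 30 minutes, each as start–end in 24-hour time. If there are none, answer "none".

Lars free within 08:30–18:00: 11:10–12:00, 13:10–18:00.
Jamal free within 08:30–18:00: 08:30–11:00, 11:10–12:00, 13:50–14:10, 15:10–18:00.
Lars ∩ Zara: 13:50–15:30, 16:20–17:30.
Lars ∩ Zara ∩ Jamal: 13:50–14:10, 15:10–15:30, 16:20–17:30.
Windows ≥ 30 min: 16:20–17:30.

16:20–17:30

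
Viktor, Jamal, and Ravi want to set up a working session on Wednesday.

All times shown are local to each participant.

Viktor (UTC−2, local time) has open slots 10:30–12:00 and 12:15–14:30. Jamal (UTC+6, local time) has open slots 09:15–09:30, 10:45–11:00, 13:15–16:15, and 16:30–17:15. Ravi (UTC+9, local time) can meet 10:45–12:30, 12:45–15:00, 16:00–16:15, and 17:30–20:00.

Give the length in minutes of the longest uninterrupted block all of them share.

0 minutes

Viktor → UTC: 12:30–14:00, 14:15–16:30.
Jamal → UTC: 03:15–03:30, 04:45–05:00, 07:15–10:15, 10:30–11:15.
Ravi → UTC: 01:45–03:30, 03:45–06:00, 07:00–07:15, 08:30–11:00.
Viktor ∩ Jamal: (none).
Viktor ∩ Jamal ∩ Ravi: (none).
No common window.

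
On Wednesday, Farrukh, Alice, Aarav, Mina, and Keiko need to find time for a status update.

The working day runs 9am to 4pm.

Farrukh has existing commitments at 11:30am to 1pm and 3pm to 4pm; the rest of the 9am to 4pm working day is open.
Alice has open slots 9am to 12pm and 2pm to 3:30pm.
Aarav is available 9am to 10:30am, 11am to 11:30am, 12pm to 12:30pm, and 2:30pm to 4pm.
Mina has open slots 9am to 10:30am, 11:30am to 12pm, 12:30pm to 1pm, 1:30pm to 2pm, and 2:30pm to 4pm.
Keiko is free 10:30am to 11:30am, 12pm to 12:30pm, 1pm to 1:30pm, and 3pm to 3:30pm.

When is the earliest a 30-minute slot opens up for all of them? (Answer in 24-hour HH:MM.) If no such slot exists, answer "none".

none

Farrukh free within 09:00–16:00: 09:00–11:30, 13:00–15:00.
Farrukh ∩ Alice: 09:00–11:30, 14:00–15:00.
Farrukh ∩ Alice ∩ Aarav: 09:00–10:30, 11:00–11:30, 14:30–15:00.
Farrukh ∩ Alice ∩ Aarav ∩ Mina: 09:00–10:30, 14:30–15:00.
Farrukh ∩ Alice ∩ Aarav ∩ Mina ∩ Keiko: (none).
Windows ≥ 30 min: (none).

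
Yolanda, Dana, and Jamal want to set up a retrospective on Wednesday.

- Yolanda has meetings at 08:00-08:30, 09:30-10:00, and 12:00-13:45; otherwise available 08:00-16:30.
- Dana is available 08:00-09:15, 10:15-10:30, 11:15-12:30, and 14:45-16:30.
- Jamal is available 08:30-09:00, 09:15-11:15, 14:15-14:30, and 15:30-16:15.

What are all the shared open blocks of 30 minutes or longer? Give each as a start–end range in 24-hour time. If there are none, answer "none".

08:30–09:00, 15:30–16:15

Yolanda free within 08:00–16:30: 08:30–09:30, 10:00–12:00, 13:45–16:30.
Yolanda ∩ Dana: 08:30–09:15, 10:15–10:30, 11:15–12:00, 14:45–16:30.
Yolanda ∩ Dana ∩ Jamal: 08:30–09:00, 10:15–10:30, 15:30–16:15.
Windows ≥ 30 min: 08:30–09:00, 15:30–16:15.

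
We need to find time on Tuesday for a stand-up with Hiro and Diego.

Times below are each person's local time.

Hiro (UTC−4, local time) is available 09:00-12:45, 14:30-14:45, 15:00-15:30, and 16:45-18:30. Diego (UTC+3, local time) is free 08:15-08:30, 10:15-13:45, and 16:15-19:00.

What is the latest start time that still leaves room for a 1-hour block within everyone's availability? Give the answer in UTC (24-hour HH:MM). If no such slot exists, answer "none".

15:00

Hiro → UTC: 13:00–16:45, 18:30–18:45, 19:00–19:30, 20:45–22:30.
Diego → UTC: 05:15–05:30, 07:15–10:45, 13:15–16:00.
Hiro ∩ Diego: 13:15–16:00.
Windows ≥ 60 min: 13:15–16:00.
Latest start in the last window 13:15–16:00 is 16:00 − 60 min = 15:00.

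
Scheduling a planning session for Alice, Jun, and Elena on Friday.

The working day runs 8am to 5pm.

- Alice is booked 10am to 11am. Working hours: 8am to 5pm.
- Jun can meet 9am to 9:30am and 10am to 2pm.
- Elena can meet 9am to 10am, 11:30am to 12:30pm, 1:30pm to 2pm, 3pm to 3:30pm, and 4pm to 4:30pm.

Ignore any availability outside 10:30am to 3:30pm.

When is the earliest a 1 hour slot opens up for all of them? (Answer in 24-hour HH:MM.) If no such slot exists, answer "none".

11:30

Alice free within 08:00–17:00: 08:00–10:00, 11:00–17:00.
Alice ∩ Jun: 09:00–09:30, 11:00–14:00.
Alice ∩ Jun ∩ Elena: 09:00–09:30, 11:30–12:30, 13:30–14:00.
Restricted to 10:30–15:30: 11:30–12:30, 13:30–14:00.
Windows ≥ 60 min: 11:30–12:30.
Earliest such window starts at 11:30.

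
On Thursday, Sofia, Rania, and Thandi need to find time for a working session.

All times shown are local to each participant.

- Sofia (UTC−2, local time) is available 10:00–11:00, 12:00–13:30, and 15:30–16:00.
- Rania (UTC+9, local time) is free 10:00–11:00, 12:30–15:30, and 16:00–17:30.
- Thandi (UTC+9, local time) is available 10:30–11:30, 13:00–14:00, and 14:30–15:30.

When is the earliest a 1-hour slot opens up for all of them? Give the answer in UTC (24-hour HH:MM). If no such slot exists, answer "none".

Sofia → UTC: 12:00–13:00, 14:00–15:30, 17:30–18:00.
Rania → UTC: 01:00–02:00, 03:30–06:30, 07:00–08:30.
Thandi → UTC: 01:30–02:30, 04:00–05:00, 05:30–06:30.
Sofia ∩ Rania: (none).
Sofia ∩ Rania ∩ Thandi: (none).
Windows ≥ 60 min: (none).

none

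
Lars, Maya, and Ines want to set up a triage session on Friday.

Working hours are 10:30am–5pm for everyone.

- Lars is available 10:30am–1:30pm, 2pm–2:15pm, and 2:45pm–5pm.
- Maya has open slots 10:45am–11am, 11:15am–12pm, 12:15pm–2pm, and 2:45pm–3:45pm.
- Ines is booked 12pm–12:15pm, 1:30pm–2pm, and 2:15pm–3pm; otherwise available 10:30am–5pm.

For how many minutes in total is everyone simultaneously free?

Ines free within 10:30–17:00: 10:30–12:00, 12:15–13:30, 14:00–14:15, 15:00–17:00.
Lars ∩ Maya: 10:45–11:00, 11:15–12:00, 12:15–13:30, 14:45–15:45.
Lars ∩ Maya ∩ Ines: 10:45–11:00, 11:15–12:00, 12:15–13:30, 15:00–15:45.
Total common minutes: 15 + 45 + 75 + 45 = 180.

180 minutes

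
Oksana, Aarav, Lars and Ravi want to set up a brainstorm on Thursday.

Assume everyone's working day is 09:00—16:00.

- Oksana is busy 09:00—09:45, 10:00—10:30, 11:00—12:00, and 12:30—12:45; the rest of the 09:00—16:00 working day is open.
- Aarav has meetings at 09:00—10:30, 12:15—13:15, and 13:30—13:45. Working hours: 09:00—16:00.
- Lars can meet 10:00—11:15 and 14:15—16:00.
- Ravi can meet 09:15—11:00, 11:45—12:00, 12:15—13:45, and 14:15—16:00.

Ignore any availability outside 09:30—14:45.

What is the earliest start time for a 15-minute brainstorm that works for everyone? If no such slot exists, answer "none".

10:30

Oksana free within 09:00–16:00: 09:45–10:00, 10:30–11:00, 12:00–12:30, 12:45–16:00.
Aarav free within 09:00–16:00: 10:30–12:15, 13:15–13:30, 13:45–16:00.
Oksana ∩ Aarav: 10:30–11:00, 12:00–12:15, 13:15–13:30, 13:45–16:00.
Oksana ∩ Aarav ∩ Lars: 10:30–11:00, 14:15–16:00.
Oksana ∩ Aarav ∩ Lars ∩ Ravi: 10:30–11:00, 14:15–16:00.
Restricted to 09:30–14:45: 10:30–11:00, 14:15–14:45.
Windows ≥ 15 min: 10:30–11:00, 14:15–14:45.
Earliest such window starts at 10:30.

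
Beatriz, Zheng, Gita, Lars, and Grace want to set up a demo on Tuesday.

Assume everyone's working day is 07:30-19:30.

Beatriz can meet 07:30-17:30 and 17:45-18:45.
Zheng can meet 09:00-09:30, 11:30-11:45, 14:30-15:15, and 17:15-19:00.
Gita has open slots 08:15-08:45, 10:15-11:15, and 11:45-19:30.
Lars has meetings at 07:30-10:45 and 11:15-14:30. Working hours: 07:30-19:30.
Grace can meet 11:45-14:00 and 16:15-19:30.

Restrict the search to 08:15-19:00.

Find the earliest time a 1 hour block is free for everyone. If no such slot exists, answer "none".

17:45

Lars free within 07:30–19:30: 10:45–11:15, 14:30–19:30.
Beatriz ∩ Zheng: 09:00–09:30, 11:30–11:45, 14:30–15:15, 17:15–17:30, 17:45–18:45.
Beatriz ∩ Zheng ∩ Gita: 14:30–15:15, 17:15–17:30, 17:45–18:45.
Beatriz ∩ Zheng ∩ Gita ∩ Lars: 14:30–15:15, 17:15–17:30, 17:45–18:45.
Beatriz ∩ Zheng ∩ Gita ∩ Lars ∩ Grace: 17:15–17:30, 17:45–18:45.
Restricted to 08:15–19:00: 17:15–17:30, 17:45–18:45.
Windows ≥ 60 min: 17:45–18:45.
Earliest such window starts at 17:45.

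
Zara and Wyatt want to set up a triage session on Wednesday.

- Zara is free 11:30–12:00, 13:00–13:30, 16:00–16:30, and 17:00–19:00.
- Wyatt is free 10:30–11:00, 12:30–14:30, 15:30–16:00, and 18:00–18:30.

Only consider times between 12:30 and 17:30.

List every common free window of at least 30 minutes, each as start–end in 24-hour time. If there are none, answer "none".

Zara ∩ Wyatt: 13:00–13:30, 18:00–18:30.
Restricted to 12:30–17:30: 13:00–13:30.
Windows ≥ 30 min: 13:00–13:30.

13:00–13:30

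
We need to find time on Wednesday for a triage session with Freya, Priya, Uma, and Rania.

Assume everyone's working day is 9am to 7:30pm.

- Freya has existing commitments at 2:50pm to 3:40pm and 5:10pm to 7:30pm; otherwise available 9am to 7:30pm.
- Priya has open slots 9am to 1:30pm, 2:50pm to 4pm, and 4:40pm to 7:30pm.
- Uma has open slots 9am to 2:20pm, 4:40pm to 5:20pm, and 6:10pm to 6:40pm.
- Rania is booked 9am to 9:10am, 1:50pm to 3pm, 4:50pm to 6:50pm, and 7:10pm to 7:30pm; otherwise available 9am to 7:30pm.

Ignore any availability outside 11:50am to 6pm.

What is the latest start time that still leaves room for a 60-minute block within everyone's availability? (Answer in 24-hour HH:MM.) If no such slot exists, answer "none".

12:30

Freya free within 09:00–19:30: 09:00–14:50, 15:40–17:10.
Rania free within 09:00–19:30: 09:10–13:50, 15:00–16:50, 18:50–19:10.
Freya ∩ Priya: 09:00–13:30, 15:40–16:00, 16:40–17:10.
Freya ∩ Priya ∩ Uma: 09:00–13:30, 16:40–17:10.
Freya ∩ Priya ∩ Uma ∩ Rania: 09:10–13:30, 16:40–16:50.
Restricted to 11:50–18:00: 11:50–13:30, 16:40–16:50.
Windows ≥ 60 min: 11:50–13:30.
Latest start in the last window 11:50–13:30 is 13:30 − 60 min = 12:30.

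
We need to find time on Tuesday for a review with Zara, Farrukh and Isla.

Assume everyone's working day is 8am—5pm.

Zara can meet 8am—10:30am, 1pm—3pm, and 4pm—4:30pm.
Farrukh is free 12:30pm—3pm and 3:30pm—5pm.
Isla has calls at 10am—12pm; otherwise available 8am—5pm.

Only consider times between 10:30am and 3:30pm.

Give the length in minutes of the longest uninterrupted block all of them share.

120 minutes

Isla free within 08:00–17:00: 08:00–10:00, 12:00–17:00.
Zara ∩ Farrukh: 13:00–15:00, 16:00–16:30.
Zara ∩ Farrukh ∩ Isla: 13:00–15:00, 16:00–16:30.
Restricted to 10:30–15:30: 13:00–15:00.
Single common window of 120 minutes.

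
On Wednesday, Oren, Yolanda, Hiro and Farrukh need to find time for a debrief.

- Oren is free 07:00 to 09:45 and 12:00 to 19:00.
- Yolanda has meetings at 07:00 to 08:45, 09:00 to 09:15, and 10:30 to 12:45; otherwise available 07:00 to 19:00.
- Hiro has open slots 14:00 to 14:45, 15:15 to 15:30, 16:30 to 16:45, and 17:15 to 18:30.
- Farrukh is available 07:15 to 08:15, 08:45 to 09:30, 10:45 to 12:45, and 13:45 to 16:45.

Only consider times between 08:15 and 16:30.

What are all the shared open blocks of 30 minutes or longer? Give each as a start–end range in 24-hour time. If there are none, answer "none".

14:00–14:45

Yolanda free within 07:00–19:00: 08:45–09:00, 09:15–10:30, 12:45–19:00.
Oren ∩ Yolanda: 08:45–09:00, 09:15–09:45, 12:45–19:00.
Oren ∩ Yolanda ∩ Hiro: 14:00–14:45, 15:15–15:30, 16:30–16:45, 17:15–18:30.
Oren ∩ Yolanda ∩ Hiro ∩ Farrukh: 14:00–14:45, 15:15–15:30, 16:30–16:45.
Restricted to 08:15–16:30: 14:00–14:45, 15:15–15:30.
Windows ≥ 30 min: 14:00–14:45.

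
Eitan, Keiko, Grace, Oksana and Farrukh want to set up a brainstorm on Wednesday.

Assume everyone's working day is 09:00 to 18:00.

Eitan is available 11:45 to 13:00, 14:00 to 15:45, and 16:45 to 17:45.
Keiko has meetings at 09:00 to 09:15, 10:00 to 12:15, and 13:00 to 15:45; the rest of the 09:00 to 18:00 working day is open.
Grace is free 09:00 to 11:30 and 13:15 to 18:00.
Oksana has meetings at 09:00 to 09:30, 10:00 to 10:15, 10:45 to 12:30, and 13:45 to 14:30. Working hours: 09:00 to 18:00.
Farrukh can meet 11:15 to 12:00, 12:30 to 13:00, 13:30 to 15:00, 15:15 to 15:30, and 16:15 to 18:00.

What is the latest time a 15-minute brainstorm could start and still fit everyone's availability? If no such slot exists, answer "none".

17:30

Keiko free within 09:00–18:00: 09:15–10:00, 12:15–13:00, 15:45–18:00.
Oksana free within 09:00–18:00: 09:30–10:00, 10:15–10:45, 12:30–13:45, 14:30–18:00.
Eitan ∩ Keiko: 12:15–13:00, 16:45–17:45.
Eitan ∩ Keiko ∩ Grace: 16:45–17:45.
Eitan ∩ Keiko ∩ Grace ∩ Oksana: 16:45–17:45.
Eitan ∩ Keiko ∩ Grace ∩ Oksana ∩ Farrukh: 16:45–17:45.
Windows ≥ 15 min: 16:45–17:45.
Latest start in the last window 16:45–17:45 is 17:45 − 15 min = 17:30.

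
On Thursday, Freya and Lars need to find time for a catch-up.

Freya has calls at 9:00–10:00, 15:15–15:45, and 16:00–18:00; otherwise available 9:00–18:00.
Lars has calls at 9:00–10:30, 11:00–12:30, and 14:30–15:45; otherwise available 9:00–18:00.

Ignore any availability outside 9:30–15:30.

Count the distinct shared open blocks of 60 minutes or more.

1

Freya free within 09:00–18:00: 10:00–15:15, 15:45–16:00.
Lars free within 09:00–18:00: 10:30–11:00, 12:30–14:30, 15:45–18:00.
Freya ∩ Lars: 10:30–11:00, 12:30–14:30, 15:45–16:00.
Restricted to 09:30–15:30: 10:30–11:00, 12:30–14:30.
Windows ≥ 60 min: 12:30–14:30.
That's 1 window.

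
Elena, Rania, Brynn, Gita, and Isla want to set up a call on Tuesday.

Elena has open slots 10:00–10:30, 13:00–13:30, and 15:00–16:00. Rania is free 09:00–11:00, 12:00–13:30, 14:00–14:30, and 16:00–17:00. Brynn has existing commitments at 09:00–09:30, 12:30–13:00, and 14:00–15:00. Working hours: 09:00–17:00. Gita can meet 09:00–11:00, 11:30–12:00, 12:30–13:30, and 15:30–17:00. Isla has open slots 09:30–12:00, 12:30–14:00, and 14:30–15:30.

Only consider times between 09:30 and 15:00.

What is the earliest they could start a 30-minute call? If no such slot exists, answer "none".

10:00

Brynn free within 09:00–17:00: 09:30–12:30, 13:00–14:00, 15:00–17:00.
Elena ∩ Rania: 10:00–10:30, 13:00–13:30.
Elena ∩ Rania ∩ Brynn: 10:00–10:30, 13:00–13:30.
Elena ∩ Rania ∩ Brynn ∩ Gita: 10:00–10:30, 13:00–13:30.
Elena ∩ Rania ∩ Brynn ∩ Gita ∩ Isla: 10:00–10:30, 13:00–13:30.
Restricted to 09:30–15:00: 10:00–10:30, 13:00–13:30.
Windows ≥ 30 min: 10:00–10:30, 13:00–13:30.
Earliest such window starts at 10:00.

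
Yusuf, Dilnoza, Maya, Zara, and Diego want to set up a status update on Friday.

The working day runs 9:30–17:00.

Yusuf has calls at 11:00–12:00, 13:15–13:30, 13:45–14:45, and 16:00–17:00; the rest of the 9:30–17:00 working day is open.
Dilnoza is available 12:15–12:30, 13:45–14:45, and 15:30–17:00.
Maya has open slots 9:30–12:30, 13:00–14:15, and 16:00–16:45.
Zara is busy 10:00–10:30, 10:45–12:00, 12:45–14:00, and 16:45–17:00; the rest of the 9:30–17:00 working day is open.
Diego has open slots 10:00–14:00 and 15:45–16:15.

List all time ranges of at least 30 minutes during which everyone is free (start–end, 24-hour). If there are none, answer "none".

none

Yusuf free within 09:30–17:00: 09:30–11:00, 12:00–13:15, 13:30–13:45, 14:45–16:00.
Zara free within 09:30–17:00: 09:30–10:00, 10:30–10:45, 12:00–12:45, 14:00–16:45.
Yusuf ∩ Dilnoza: 12:15–12:30, 15:30–16:00.
Yusuf ∩ Dilnoza ∩ Maya: 12:15–12:30.
Yusuf ∩ Dilnoza ∩ Maya ∩ Zara: 12:15–12:30.
Yusuf ∩ Dilnoza ∩ Maya ∩ Zara ∩ Diego: 12:15–12:30.
Windows ≥ 30 min: (none).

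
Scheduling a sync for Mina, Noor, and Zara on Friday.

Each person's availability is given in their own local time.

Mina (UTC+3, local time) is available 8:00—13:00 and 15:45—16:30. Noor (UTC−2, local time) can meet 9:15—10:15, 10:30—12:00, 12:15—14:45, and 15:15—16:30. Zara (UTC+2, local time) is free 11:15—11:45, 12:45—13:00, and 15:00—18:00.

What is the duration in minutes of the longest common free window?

30 minutes

Mina → UTC: 05:00–10:00, 12:45–13:30.
Noor → UTC: 11:15–12:15, 12:30–14:00, 14:15–16:45, 17:15–18:30.
Zara → UTC: 09:15–09:45, 10:45–11:00, 13:00–16:00.
Mina ∩ Noor: 12:45–13:30.
Mina ∩ Noor ∩ Zara: 13:00–13:30.
Single common window of 30 minutes.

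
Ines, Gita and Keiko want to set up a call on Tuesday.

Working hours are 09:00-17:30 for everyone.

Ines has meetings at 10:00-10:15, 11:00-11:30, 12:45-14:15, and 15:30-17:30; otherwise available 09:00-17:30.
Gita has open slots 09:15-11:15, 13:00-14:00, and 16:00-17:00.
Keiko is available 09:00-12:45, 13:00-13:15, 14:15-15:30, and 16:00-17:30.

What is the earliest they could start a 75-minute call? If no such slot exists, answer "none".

none

Ines free within 09:00–17:30: 09:00–10:00, 10:15–11:00, 11:30–12:45, 14:15–15:30.
Ines ∩ Gita: 09:15–10:00, 10:15–11:00.
Ines ∩ Gita ∩ Keiko: 09:15–10:00, 10:15–11:00.
Windows ≥ 75 min: (none).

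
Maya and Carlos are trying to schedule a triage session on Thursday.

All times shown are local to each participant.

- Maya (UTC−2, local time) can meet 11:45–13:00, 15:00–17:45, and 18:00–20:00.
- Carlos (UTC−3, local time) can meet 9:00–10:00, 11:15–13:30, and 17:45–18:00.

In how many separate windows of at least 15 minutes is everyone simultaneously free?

Maya → UTC: 13:45–15:00, 17:00–19:45, 20:00–22:00.
Carlos → UTC: 12:00–13:00, 14:15–16:30, 20:45–21:00.
Maya ∩ Carlos: 14:15–15:00, 20:45–21:00.
Windows ≥ 15 min: 14:15–15:00, 20:45–21:00.
That's 2 windows.

2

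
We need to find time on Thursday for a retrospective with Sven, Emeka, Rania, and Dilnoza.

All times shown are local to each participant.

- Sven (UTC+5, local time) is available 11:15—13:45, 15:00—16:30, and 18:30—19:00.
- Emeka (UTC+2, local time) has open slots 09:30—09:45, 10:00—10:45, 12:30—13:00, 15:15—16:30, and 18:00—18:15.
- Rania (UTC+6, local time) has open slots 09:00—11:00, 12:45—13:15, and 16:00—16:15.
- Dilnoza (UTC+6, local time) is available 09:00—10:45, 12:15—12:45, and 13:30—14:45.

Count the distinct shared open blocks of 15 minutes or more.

0

Sven → UTC: 06:15–08:45, 10:00–11:30, 13:30–14:00.
Emeka → UTC: 07:30–07:45, 08:00–08:45, 10:30–11:00, 13:15–14:30, 16:00–16:15.
Rania → UTC: 03:00–05:00, 06:45–07:15, 10:00–10:15.
Dilnoza → UTC: 03:00–04:45, 06:15–06:45, 07:30–08:45.
Sven ∩ Emeka: 07:30–07:45, 08:00–08:45, 10:30–11:00, 13:30–14:00.
Sven ∩ Emeka ∩ Rania: (none).
Sven ∩ Emeka ∩ Rania ∩ Dilnoza: (none).
Windows ≥ 15 min: (none).
That's 0 windows.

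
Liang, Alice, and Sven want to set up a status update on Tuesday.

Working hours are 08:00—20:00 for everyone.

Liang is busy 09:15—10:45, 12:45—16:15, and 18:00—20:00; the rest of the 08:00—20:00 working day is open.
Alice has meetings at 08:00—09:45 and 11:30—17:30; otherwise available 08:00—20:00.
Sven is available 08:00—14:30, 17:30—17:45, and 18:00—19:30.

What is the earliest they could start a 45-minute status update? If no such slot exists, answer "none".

Liang free within 08:00–20:00: 08:00–09:15, 10:45–12:45, 16:15–18:00.
Alice free within 08:00–20:00: 09:45–11:30, 17:30–20:00.
Liang ∩ Alice: 10:45–11:30, 17:30–18:00.
Liang ∩ Alice ∩ Sven: 10:45–11:30, 17:30–17:45.
Windows ≥ 45 min: 10:45–11:30.
Earliest such window starts at 10:45.

10:45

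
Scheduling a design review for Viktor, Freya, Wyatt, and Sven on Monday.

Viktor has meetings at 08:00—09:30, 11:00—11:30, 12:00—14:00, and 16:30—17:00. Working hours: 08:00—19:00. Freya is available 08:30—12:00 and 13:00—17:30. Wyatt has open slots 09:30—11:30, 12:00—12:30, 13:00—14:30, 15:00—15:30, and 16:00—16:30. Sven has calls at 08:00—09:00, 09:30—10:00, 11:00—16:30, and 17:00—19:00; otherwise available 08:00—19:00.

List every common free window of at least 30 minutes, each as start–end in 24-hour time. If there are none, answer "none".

Viktor free within 08:00–19:00: 09:30–11:00, 11:30–12:00, 14:00–16:30, 17:00–19:00.
Sven free within 08:00–19:00: 09:00–09:30, 10:00–11:00, 16:30–17:00.
Viktor ∩ Freya: 09:30–11:00, 11:30–12:00, 14:00–16:30, 17:00–17:30.
Viktor ∩ Freya ∩ Wyatt: 09:30–11:00, 14:00–14:30, 15:00–15:30, 16:00–16:30.
Viktor ∩ Freya ∩ Wyatt ∩ Sven: 10:00–11:00.
Windows ≥ 30 min: 10:00–11:00.

10:00–11:00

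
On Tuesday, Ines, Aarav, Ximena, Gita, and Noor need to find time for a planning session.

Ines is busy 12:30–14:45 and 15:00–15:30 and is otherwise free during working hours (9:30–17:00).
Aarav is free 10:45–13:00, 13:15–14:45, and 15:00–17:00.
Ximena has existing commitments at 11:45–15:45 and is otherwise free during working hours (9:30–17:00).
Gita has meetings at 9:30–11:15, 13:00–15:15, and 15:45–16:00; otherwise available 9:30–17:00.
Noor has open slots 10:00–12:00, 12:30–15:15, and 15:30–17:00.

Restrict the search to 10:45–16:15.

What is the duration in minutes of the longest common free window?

30 minutes

Ines free within 09:30–17:00: 09:30–12:30, 14:45–15:00, 15:30–17:00.
Ximena free within 09:30–17:00: 09:30–11:45, 15:45–17:00.
Gita free within 09:30–17:00: 11:15–13:00, 15:15–15:45, 16:00–17:00.
Ines ∩ Aarav: 10:45–12:30, 15:30–17:00.
Ines ∩ Aarav ∩ Ximena: 10:45–11:45, 15:45–17:00.
Ines ∩ Aarav ∩ Ximena ∩ Gita: 11:15–11:45, 16:00–17:00.
Ines ∩ Aarav ∩ Ximena ∩ Gita ∩ Noor: 11:15–11:45, 16:00–17:00.
Restricted to 10:45–16:15: 11:15–11:45, 16:00–16:15.
Common window lengths: 30, 15 min; longest is 30.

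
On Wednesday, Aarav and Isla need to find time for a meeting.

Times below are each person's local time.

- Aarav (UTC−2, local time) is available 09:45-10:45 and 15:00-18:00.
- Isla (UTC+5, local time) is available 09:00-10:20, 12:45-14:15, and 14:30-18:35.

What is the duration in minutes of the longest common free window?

Aarav → UTC: 11:45–12:45, 17:00–20:00.
Isla → UTC: 04:00–05:20, 07:45–09:15, 09:30–13:35.
Aarav ∩ Isla: 11:45–12:45.
Single common window of 60 minutes.

60 minutes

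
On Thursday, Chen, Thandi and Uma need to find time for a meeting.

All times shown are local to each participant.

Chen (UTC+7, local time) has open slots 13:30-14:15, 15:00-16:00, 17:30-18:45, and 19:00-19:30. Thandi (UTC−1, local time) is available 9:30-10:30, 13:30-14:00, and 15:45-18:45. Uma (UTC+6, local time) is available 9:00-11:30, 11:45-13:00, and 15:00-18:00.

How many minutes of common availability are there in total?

60 minutes

Chen → UTC: 06:30–07:15, 08:00–09:00, 10:30–11:45, 12:00–12:30.
Thandi → UTC: 10:30–11:30, 14:30–15:00, 16:45–19:45.
Uma → UTC: 03:00–05:30, 05:45–07:00, 09:00–12:00.
Chen ∩ Thandi: 10:30–11:30.
Chen ∩ Thandi ∩ Uma: 10:30–11:30.
Total common minutes: 60.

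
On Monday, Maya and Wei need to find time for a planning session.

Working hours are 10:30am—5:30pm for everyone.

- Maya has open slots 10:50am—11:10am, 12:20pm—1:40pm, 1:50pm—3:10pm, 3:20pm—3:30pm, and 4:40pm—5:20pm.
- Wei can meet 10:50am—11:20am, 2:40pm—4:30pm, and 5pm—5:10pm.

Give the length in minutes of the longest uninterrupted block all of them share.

Maya ∩ Wei: 10:50–11:10, 14:40–15:10, 15:20–15:30, 17:00–17:10.
Common window lengths: 20, 30, 10, 10 min; longest is 30.

30 minutes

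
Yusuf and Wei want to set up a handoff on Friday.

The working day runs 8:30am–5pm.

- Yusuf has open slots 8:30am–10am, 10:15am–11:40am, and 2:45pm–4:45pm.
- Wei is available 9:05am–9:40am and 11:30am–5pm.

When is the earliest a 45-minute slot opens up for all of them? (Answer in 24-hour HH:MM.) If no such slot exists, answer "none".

Yusuf ∩ Wei: 09:05–09:40, 11:30–11:40, 14:45–16:45.
Windows ≥ 45 min: 14:45–16:45.
Earliest such window starts at 14:45.

14:45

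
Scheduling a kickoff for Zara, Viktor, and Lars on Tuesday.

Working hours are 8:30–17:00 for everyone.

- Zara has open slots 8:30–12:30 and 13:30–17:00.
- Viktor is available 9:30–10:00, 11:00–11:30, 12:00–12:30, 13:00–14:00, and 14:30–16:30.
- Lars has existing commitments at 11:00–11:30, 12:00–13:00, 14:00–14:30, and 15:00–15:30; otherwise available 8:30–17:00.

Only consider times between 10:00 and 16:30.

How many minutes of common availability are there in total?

Lars free within 08:30–17:00: 08:30–11:00, 11:30–12:00, 13:00–14:00, 14:30–15:00, 15:30–17:00.
Zara ∩ Viktor: 09:30–10:00, 11:00–11:30, 12:00–12:30, 13:30–14:00, 14:30–16:30.
Zara ∩ Viktor ∩ Lars: 09:30–10:00, 13:30–14:00, 14:30–15:00, 15:30–16:30.
Restricted to 10:00–16:30: 13:30–14:00, 14:30–15:00, 15:30–16:30.
Total common minutes: 30 + 30 + 60 = 120.

120 minutes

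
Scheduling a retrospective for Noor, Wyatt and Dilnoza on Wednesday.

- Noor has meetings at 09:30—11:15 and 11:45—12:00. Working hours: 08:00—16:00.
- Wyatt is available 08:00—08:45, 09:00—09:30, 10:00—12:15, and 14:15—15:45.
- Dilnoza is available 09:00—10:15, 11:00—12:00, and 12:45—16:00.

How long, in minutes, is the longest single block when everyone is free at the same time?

90 minutes

Noor free within 08:00–16:00: 08:00–09:30, 11:15–11:45, 12:00–16:00.
Noor ∩ Wyatt: 08:00–08:45, 09:00–09:30, 11:15–11:45, 12:00–12:15, 14:15–15:45.
Noor ∩ Wyatt ∩ Dilnoza: 09:00–09:30, 11:15–11:45, 14:15–15:45.
Common window lengths: 30, 30, 90 min; longest is 90.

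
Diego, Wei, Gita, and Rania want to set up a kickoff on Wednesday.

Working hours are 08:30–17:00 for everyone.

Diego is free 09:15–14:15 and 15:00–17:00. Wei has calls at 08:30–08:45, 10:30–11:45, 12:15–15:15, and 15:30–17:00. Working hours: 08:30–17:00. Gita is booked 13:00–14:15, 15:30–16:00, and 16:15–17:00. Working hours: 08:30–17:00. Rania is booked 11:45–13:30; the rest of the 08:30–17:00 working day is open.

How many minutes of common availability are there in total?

90 minutes

Wei free within 08:30–17:00: 08:45–10:30, 11:45–12:15, 15:15–15:30.
Gita free within 08:30–17:00: 08:30–13:00, 14:15–15:30, 16:00–16:15.
Rania free within 08:30–17:00: 08:30–11:45, 13:30–17:00.
Diego ∩ Wei: 09:15–10:30, 11:45–12:15, 15:15–15:30.
Diego ∩ Wei ∩ Gita: 09:15–10:30, 11:45–12:15, 15:15–15:30.
Diego ∩ Wei ∩ Gita ∩ Rania: 09:15–10:30, 15:15–15:30.
Total common minutes: 75 + 15 = 90.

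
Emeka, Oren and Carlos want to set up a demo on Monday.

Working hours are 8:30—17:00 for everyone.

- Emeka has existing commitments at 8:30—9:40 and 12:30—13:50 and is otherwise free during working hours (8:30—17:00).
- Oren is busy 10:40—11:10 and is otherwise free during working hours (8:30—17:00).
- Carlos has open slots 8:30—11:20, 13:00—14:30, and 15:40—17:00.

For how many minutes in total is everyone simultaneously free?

190 minutes

Emeka free within 08:30–17:00: 09:40–12:30, 13:50–17:00.
Oren free within 08:30–17:00: 08:30–10:40, 11:10–17:00.
Emeka ∩ Oren: 09:40–10:40, 11:10–12:30, 13:50–17:00.
Emeka ∩ Oren ∩ Carlos: 09:40–10:40, 11:10–11:20, 13:50–14:30, 15:40–17:00.
Total common minutes: 60 + 10 + 40 + 80 = 190.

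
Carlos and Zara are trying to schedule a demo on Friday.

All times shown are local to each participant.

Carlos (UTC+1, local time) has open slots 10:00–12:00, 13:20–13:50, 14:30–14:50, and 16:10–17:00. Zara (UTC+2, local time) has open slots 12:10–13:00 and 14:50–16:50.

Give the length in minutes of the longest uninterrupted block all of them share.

Carlos → UTC: 09:00–11:00, 12:20–12:50, 13:30–13:50, 15:10–16:00.
Zara → UTC: 10:10–11:00, 12:50–14:50.
Carlos ∩ Zara: 10:10–11:00, 13:30–13:50.
Common window lengths: 50, 20 min; longest is 50.

50 minutes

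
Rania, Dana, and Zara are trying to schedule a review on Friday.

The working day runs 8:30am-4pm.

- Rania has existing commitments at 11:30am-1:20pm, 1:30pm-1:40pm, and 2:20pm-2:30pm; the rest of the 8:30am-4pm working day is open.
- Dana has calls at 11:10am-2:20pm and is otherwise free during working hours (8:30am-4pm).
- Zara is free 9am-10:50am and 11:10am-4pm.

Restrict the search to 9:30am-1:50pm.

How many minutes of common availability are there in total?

Rania free within 08:30–16:00: 08:30–11:30, 13:20–13:30, 13:40–14:20, 14:30–16:00.
Dana free within 08:30–16:00: 08:30–11:10, 14:20–16:00.
Rania ∩ Dana: 08:30–11:10, 14:30–16:00.
Rania ∩ Dana ∩ Zara: 09:00–10:50, 14:30–16:00.
Restricted to 09:30–13:50: 09:30–10:50.
Total common minutes: 80.

80 minutes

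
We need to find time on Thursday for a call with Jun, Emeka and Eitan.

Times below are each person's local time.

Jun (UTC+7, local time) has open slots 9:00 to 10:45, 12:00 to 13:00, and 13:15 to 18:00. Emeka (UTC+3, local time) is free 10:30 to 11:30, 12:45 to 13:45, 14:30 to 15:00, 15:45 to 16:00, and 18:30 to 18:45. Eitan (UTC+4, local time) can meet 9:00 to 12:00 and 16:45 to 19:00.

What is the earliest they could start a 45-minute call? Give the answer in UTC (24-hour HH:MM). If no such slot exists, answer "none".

Jun → UTC: 02:00–03:45, 05:00–06:00, 06:15–11:00.
Emeka → UTC: 07:30–08:30, 09:45–10:45, 11:30–12:00, 12:45–13:00, 15:30–15:45.
Eitan → UTC: 05:00–08:00, 12:45–15:00.
Jun ∩ Emeka: 07:30–08:30, 09:45–10:45.
Jun ∩ Emeka ∩ Eitan: 07:30–08:00.
Windows ≥ 45 min: (none).

none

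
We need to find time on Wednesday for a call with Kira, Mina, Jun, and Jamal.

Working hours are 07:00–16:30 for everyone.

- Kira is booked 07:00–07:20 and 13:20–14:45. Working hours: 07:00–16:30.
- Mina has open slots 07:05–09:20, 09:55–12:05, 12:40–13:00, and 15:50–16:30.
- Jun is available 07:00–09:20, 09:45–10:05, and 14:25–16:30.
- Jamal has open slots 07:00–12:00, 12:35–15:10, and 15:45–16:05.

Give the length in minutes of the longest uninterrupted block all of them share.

120 minutes

Kira free within 07:00–16:30: 07:20–13:20, 14:45–16:30.
Kira ∩ Mina: 07:20–09:20, 09:55–12:05, 12:40–13:00, 15:50–16:30.
Kira ∩ Mina ∩ Jun: 07:20–09:20, 09:55–10:05, 15:50–16:30.
Kira ∩ Mina ∩ Jun ∩ Jamal: 07:20–09:20, 09:55–10:05, 15:50–16:05.
Common window lengths: 120, 10, 15 min; longest is 120.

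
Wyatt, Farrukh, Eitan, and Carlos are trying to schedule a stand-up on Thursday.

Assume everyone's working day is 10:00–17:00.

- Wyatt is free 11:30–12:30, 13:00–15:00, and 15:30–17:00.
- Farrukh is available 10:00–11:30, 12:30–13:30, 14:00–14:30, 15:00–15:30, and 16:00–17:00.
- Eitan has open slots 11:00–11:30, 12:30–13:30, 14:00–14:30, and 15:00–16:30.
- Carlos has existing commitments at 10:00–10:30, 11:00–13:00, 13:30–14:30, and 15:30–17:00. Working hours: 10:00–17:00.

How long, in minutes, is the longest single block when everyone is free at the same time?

30 minutes

Carlos free within 10:00–17:00: 10:30–11:00, 13:00–13:30, 14:30–15:30.
Wyatt ∩ Farrukh: 13:00–13:30, 14:00–14:30, 16:00–17:00.
Wyatt ∩ Farrukh ∩ Eitan: 13:00–13:30, 14:00–14:30, 16:00–16:30.
Wyatt ∩ Farrukh ∩ Eitan ∩ Carlos: 13:00–13:30.
Single common window of 30 minutes.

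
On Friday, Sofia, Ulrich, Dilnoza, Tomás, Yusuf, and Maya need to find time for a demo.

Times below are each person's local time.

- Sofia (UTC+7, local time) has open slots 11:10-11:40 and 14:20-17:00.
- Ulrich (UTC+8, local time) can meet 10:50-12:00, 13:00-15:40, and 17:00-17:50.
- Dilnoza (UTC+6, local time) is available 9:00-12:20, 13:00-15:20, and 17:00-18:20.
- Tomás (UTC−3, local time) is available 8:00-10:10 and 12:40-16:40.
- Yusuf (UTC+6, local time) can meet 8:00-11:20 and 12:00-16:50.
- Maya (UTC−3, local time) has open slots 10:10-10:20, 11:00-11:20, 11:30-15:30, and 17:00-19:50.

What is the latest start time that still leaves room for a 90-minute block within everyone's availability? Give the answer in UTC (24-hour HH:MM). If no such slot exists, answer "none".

none

Sofia → UTC: 04:10–04:40, 07:20–10:00.
Ulrich → UTC: 02:50–04:00, 05:00–07:40, 09:00–09:50.
Dilnoza → UTC: 03:00–06:20, 07:00–09:20, 11:00–12:20.
Tomás → UTC: 11:00–13:10, 15:40–19:40.
Yusuf → UTC: 02:00–05:20, 06:00–10:50.
Maya → UTC: 13:10–13:20, 14:00–14:20, 14:30–18:30, 20:00–22:50.
Sofia ∩ Ulrich: 07:20–07:40, 09:00–09:50.
Sofia ∩ Ulrich ∩ Dilnoza: 07:20–07:40, 09:00–09:20.
Sofia ∩ Ulrich ∩ Dilnoza ∩ Tomás: (none).
Sofia ∩ Ulrich ∩ Dilnoza ∩ Tomás ∩ Yusuf: (none).
Sofia ∩ Ulrich ∩ Dilnoza ∩ Tomás ∩ Yusuf ∩ Maya: (none).
Windows ≥ 90 min: (none).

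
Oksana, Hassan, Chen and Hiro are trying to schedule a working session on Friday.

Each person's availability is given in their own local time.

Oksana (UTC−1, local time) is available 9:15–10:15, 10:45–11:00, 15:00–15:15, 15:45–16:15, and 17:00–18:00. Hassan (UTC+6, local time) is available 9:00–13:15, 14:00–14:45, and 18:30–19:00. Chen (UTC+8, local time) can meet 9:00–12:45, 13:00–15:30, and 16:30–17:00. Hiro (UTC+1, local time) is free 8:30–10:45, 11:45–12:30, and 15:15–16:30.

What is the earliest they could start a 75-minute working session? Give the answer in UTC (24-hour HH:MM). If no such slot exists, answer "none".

Oksana → UTC: 10:15–11:15, 11:45–12:00, 16:00–16:15, 16:45–17:15, 18:00–19:00.
Hassan → UTC: 03:00–07:15, 08:00–08:45, 12:30–13:00.
Chen → UTC: 01:00–04:45, 05:00–07:30, 08:30–09:00.
Hiro → UTC: 07:30–09:45, 10:45–11:30, 14:15–15:30.
Oksana ∩ Hassan: (none).
Oksana ∩ Hassan ∩ Chen: (none).
Oksana ∩ Hassan ∩ Chen ∩ Hiro: (none).
Windows ≥ 75 min: (none).

none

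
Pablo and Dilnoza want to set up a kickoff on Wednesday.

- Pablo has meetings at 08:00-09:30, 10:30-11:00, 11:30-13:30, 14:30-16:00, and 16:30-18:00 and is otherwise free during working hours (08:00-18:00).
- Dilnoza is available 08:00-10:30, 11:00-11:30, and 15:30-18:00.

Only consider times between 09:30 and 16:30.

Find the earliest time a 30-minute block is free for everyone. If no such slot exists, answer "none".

Pablo free within 08:00–18:00: 09:30–10:30, 11:00–11:30, 13:30–14:30, 16:00–16:30.
Pablo ∩ Dilnoza: 09:30–10:30, 11:00–11:30, 16:00–16:30.
Restricted to 09:30–16:30: 09:30–10:30, 11:00–11:30, 16:00–16:30.
Windows ≥ 30 min: 09:30–10:30, 11:00–11:30, 16:00–16:30.
Earliest such window starts at 09:30.

09:30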